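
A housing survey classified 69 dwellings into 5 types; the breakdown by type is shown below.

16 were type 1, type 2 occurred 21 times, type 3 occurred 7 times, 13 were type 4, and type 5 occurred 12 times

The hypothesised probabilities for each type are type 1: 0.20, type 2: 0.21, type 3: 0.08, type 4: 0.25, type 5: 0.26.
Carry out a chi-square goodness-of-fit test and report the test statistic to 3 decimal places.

Expected counts E_i = n·p_i: 69×0.20 = 13.8, 69×0.21 = 14.49, 69×0.08 = 5.52, 69×0.25 = 17.25, 69×0.26 = 17.94.
χ² = (16−13.8)²/13.8 + (21−14.49)²/14.49 + (7−5.52)²/5.52 + (13−17.25)²/17.25 + (12−17.94)²/17.94
   = 0.3507 + 2.9248 + 0.3968 + 1.0471 + 1.9668
Sum = 6.686

6.686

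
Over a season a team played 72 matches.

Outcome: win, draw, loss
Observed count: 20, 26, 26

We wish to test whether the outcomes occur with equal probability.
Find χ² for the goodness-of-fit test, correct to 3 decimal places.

Under H₀ each category has probability 1/3, so each expected count is 72/3 = 24.
win: (20 − 24)²/24 = 16/24 = 0.6667
draw: (26 − 24)²/24 = 4/24 = 0.1667
loss: (26 − 24)²/24 = 4/24 = 0.1667
Sum = 1.000

1.000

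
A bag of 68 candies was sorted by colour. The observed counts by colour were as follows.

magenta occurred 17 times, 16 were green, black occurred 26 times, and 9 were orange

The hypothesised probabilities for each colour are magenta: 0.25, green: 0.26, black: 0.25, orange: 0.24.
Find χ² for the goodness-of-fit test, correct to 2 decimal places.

8.21

Expected counts E_i = n·p_i: 68×0.25 = 17, 68×0.26 = 17.68, 68×0.25 = 17, 68×0.24 = 16.32.
magenta: (17 − 17)²/17 = 0/17 = 0.000
green: (16 − 17.68)²/17.68 = 2.8224/17.68 = 0.160
black: (26 − 17)²/17 = 81/17 = 4.765
orange: (9 − 16.32)²/16.32 = 53.5824/16.32 = 3.283
Sum = 8.21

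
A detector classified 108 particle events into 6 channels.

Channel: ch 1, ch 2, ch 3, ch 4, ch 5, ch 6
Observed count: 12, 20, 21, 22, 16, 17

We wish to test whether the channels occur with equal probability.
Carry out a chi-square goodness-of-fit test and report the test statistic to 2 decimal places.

Expected count for each of the 6 categories: 108/6 = 18.
χ² = (12−18)²/18 + (20−18)²/18 + (21−18)²/18 + (22−18)²/18 + (16−18)²/18 + (17−18)²/18
   = 2.000 + 0.222 + 0.500 + 0.889 + 0.222 + 0.056
Sum = 3.89

3.89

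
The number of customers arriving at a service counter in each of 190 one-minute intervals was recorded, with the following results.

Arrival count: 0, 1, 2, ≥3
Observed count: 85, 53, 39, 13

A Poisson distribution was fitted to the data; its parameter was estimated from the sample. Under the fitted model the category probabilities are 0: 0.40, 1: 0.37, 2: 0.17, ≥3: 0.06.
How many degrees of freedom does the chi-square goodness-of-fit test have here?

2

There are k = 4 categories and 1 parameter estimated from the data, so df = 4 − 1 − 1 = 2.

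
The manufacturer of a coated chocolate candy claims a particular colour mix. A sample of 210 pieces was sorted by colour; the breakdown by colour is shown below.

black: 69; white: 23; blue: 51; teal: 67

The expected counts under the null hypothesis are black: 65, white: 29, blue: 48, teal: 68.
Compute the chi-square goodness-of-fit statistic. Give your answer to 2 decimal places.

1.69

cat         O        E   (O−E)²/E
black      69       65      0.246
white      23       29      1.241
blue       51       48      0.188
teal       67       68      0.015
Sum = 1.69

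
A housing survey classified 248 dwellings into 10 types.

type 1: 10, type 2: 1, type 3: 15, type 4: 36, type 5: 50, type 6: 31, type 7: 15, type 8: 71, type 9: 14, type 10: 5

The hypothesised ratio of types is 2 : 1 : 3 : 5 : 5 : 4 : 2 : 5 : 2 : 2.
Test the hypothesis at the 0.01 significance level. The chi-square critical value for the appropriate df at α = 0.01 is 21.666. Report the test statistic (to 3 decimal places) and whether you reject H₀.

46.581; reject

Ratio total = 31. Expected counts: 248×2/31 = 16, 248×1/31 = 8, 248×3/31 = 24, 248×5/31 = 40, 248×5/31 = 40, 248×4/31 = 32, 248×2/31 = 16, 248×5/31 = 40, 248×2/31 = 16, 248×2/31 = 16.
cat          O        E   (O−E)²/E
type 1      10       16     2.2500
type 2       1        8     6.1250
type 3      15       24     3.3750
type 4      36       40     0.4000
type 5      50       40     2.5000
type 6      31       32     0.0313
type 7      15       16     0.0625
type 8      71       40    24.0250
type 9      14       16     0.2500
type 10      5       16     7.5625
Sum = 46.581
df = 9. Since 46.581 > 21.666, we reject H₀.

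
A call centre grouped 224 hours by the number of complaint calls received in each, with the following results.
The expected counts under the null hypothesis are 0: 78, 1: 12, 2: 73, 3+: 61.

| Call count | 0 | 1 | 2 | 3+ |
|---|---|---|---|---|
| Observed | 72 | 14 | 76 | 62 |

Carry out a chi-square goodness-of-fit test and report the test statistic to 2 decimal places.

χ² = (72−78)²/78 + (14−12)²/12 + (76−73)²/73 + (62−61)²/61
   = 0.462 + 0.333 + 0.123 + 0.016
Sum = 0.93

0.93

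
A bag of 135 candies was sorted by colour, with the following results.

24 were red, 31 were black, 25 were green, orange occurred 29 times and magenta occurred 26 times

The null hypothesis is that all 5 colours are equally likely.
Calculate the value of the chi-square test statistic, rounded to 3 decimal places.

Under H₀ each category has probability 1/5, so each expected count is 135/5 = 27.
χ² = (24−27)²/27 + (31−27)²/27 + (25−27)²/27 + (29−27)²/27 + (26−27)²/27
   = 0.3333 + 0.5926 + 0.1481 + 0.1481 + 0.0370
Sum = 1.259

1.259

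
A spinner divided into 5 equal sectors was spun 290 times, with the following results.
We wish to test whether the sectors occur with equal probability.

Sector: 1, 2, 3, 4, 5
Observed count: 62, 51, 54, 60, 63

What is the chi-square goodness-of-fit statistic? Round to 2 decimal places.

Under H₀ each category has probability 1/5, so each expected count is 290/5 = 58.
χ² = (62−58)²/58 + (51−58)²/58 + (54−58)²/58 + (60−58)²/58 + (63−58)²/58
   = 0.276 + 0.845 + 0.276 + 0.069 + 0.431
Sum = 1.90

1.90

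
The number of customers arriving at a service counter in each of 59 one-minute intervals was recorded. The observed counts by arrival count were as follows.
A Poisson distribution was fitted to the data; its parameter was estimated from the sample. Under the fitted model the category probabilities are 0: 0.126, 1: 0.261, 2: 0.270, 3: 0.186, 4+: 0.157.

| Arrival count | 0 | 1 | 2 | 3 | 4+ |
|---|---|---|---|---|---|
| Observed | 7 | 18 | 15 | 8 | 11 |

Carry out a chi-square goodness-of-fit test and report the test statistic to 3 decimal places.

Expected counts E_i = n·p_i: 59×0.126 = 7.434, 59×0.261 = 15.399, 59×0.270 = 15.93, 59×0.186 = 10.974, 59×0.157 = 9.263.
0: (7 − 7.434)²/7.434 = 0.188356/7.434 = 0.0253
1: (18 − 15.399)²/15.399 = 6.765201/15.399 = 0.4393
2: (15 − 15.93)²/15.93 = 0.8649/15.93 = 0.0543
3: (8 − 10.974)²/10.974 = 8.844676/10.974 = 0.8060
4+: (11 − 9.263)²/9.263 = 3.017169/9.263 = 0.3257
Sum = 1.651

1.651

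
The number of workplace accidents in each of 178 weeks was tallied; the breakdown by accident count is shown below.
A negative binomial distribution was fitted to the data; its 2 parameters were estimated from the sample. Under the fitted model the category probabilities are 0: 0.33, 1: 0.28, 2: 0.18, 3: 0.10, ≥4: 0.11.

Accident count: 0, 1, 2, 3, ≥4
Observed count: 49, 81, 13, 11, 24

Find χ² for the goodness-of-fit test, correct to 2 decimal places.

36.01

Expected counts E_i = n·p_i: 178×0.33 = 58.74, 178×0.28 = 49.84, 178×0.18 = 32.04, 178×0.10 = 17.8, 178×0.11 = 19.58.
cat         O        E   (O−E)²/E
0          49    58.74      1.615
1          81    49.84     19.481
2          13    32.04     11.315
3          11     17.8      2.598
≥4         24    19.58      0.998
Sum = 36.01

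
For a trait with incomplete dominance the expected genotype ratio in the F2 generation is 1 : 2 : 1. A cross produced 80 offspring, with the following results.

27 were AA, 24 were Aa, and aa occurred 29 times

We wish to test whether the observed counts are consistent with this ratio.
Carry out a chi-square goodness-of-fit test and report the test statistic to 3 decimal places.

12.900

Ratio total = 4. Expected counts: 80×1/4 = 20, 80×2/4 = 40, 80×1/4 = 20.
AA: (27 − 20)²/20 = 49/20 = 2.4500
Aa: (24 − 40)²/40 = 256/40 = 6.4000
aa: (29 − 20)²/20 = 81/20 = 4.0500
Sum = 12.900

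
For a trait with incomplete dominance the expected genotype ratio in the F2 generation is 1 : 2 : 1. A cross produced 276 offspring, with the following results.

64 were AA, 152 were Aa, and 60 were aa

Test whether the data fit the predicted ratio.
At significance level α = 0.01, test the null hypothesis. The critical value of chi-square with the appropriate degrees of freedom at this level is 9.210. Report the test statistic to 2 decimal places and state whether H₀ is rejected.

Ratio total = 4. Expected counts: 276×1/4 = 69, 276×2/4 = 138, 276×1/4 = 69.
AA: (64 − 69)²/69 = 25/69 = 0.362
Aa: (152 − 138)²/138 = 196/138 = 1.420
aa: (60 − 69)²/69 = 81/69 = 1.174
Sum = 2.96
df = 2. Since 2.96 < 9.210, we do not reject H₀.

2.96; do not reject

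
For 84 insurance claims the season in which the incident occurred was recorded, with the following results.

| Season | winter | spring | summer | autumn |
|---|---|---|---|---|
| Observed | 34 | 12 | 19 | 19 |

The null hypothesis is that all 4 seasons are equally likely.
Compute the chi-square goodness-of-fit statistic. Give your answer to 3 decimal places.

12.286

Expected count for each of the 4 categories: 84/4 = 21.
winter: (34 − 21)²/21 = 169/21 = 8.0476
spring: (12 − 21)²/21 = 81/21 = 3.8571
summer: (19 − 21)²/21 = 4/21 = 0.1905
autumn: (19 − 21)²/21 = 4/21 = 0.1905
Sum = 12.286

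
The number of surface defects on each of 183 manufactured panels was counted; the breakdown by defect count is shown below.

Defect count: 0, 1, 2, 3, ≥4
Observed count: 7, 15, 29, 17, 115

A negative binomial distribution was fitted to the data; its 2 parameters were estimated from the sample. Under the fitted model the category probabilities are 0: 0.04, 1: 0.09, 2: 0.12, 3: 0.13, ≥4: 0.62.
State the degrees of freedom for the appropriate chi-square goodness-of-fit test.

There are k = 5 categories and 2 parameters estimated from the data, so df = 5 − 1 − 2 = 2.

2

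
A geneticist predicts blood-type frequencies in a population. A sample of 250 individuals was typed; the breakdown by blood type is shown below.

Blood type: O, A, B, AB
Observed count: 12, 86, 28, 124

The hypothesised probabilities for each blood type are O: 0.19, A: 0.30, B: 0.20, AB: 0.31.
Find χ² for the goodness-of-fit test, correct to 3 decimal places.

Expected counts E_i = n·p_i: 250×0.19 = 47.5, 250×0.30 = 75, 250×0.20 = 50, 250×0.31 = 77.5.
cat         O        E   (O−E)²/E
O          12     47.5    26.5316
A          86       75     1.6133
B          28       50     9.6800
AB        124     77.5    27.9000
Sum = 65.725

65.725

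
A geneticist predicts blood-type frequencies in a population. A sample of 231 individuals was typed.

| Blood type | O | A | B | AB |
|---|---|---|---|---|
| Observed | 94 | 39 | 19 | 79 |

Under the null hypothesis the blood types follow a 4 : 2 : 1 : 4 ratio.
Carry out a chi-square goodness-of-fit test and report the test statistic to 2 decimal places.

1.89

Ratio total = 11. Expected counts: 231×4/11 = 84, 231×2/11 = 42, 231×1/11 = 21, 231×4/11 = 84.
cat         O        E   (O−E)²/E
O          94       84      1.190
A          39       42      0.214
B          19       21      0.190
AB         79       84      0.298
Sum = 1.89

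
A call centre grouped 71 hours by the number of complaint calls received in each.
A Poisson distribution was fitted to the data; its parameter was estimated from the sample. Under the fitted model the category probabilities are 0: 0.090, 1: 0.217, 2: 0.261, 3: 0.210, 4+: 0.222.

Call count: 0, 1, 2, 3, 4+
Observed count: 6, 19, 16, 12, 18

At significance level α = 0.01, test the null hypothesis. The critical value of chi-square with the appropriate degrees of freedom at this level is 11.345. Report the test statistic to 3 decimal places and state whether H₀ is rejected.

2.093; do not reject

Expected counts E_i = n·p_i: 71×0.090 = 6.39, 71×0.217 = 15.407, 71×0.261 = 18.531, 71×0.210 = 14.91, 71×0.222 = 15.762.
χ² = (6−6.39)²/6.39 + (19−15.407)²/15.407 + (16−18.531)²/18.531 + (12−14.91)²/14.91 + (18−15.762)²/15.762
   = 0.0238 + 0.8379 + 0.3457 + 0.5679 + 0.3178
Sum = 2.093
df = 3. Since 2.093 < 11.345, we do not reject H₀.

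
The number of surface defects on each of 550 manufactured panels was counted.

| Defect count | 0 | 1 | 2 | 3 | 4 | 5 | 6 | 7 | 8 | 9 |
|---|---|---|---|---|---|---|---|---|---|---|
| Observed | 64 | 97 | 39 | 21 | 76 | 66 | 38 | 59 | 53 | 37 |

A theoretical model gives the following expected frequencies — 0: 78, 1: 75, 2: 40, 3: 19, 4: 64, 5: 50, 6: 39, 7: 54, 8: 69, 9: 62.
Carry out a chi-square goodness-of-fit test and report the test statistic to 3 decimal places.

30.851

0: (64 − 78)²/78 = 196/78 = 2.5128
1: (97 − 75)²/75 = 484/75 = 6.4533
2: (39 − 40)²/40 = 1/40 = 0.0250
3: (21 − 19)²/19 = 4/19 = 0.2105
4: (76 − 64)²/64 = 144/64 = 2.2500
5: (66 − 50)²/50 = 256/50 = 5.1200
6: (38 − 39)²/39 = 1/39 = 0.0256
7: (59 − 54)²/54 = 25/54 = 0.4630
8: (53 − 69)²/69 = 256/69 = 3.7101
9: (37 − 62)²/62 = 625/62 = 10.0806
Sum = 30.851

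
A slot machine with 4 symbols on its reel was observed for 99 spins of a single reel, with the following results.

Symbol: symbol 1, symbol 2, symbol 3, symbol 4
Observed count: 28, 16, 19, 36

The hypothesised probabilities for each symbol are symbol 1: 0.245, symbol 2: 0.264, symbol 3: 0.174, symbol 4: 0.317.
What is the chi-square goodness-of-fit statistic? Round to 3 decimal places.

5.371

Expected counts E_i = n·p_i: 99×0.245 = 24.255, 99×0.264 = 26.136, 99×0.174 = 17.226, 99×0.317 = 31.383.
symbol 1: (28 − 24.255)²/24.255 = 14.025025/24.255 = 0.5782
symbol 2: (16 − 26.136)²/26.136 = 102.738496/26.136 = 3.9309
symbol 3: (19 − 17.226)²/17.226 = 3.147076/17.226 = 0.1827
symbol 4: (36 − 31.383)²/31.383 = 21.316689/31.383 = 0.6792
Sum = 5.371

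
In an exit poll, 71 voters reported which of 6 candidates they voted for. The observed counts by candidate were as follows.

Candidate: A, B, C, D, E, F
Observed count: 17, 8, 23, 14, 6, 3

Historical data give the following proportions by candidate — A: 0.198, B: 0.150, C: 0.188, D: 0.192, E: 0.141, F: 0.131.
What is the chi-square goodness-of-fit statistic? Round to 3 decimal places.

Expected counts E_i = n·p_i: 71×0.198 = 14.058, 71×0.150 = 10.65, 71×0.188 = 13.348, 71×0.192 = 13.632, 71×0.141 = 10.011, 71×0.131 = 9.301.
cat         O        E   (O−E)²/E
A          17   14.058     0.6157
B           8    10.65     0.6594
C          23   13.348     6.9794
D          14   13.632     0.0099
E           6   10.011     1.6070
F           3    9.301     4.2686
Sum = 14.140

14.140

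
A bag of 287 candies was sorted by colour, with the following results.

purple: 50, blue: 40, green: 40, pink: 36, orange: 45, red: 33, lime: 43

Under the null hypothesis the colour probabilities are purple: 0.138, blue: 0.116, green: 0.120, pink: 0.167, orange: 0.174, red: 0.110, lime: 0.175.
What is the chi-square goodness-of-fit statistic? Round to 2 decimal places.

Expected counts E_i = n·p_i: 287×0.138 = 39.606, 287×0.116 = 33.292, 287×0.120 = 34.44, 287×0.167 = 47.929, 287×0.174 = 49.938, 287×0.110 = 31.57, 287×0.175 = 50.225.
χ² = (50−39.606)²/39.606 + (40−33.292)²/33.292 + (40−34.44)²/34.44 + (36−47.929)²/47.929 + (45−49.938)²/49.938 + (33−31.57)²/31.57 + (43−50.225)²/50.225
   = 2.728 + 1.352 + 0.898 + 2.969 + 0.488 + 0.065 + 1.039
Sum = 9.54

9.54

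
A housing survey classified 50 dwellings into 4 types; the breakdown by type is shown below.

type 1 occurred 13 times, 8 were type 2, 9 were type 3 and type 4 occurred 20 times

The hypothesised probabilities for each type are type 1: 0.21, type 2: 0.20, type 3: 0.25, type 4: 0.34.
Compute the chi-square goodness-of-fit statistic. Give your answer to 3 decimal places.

Expected counts E_i = n·p_i: 50×0.21 = 10.5, 50×0.20 = 10, 50×0.25 = 12.5, 50×0.34 = 17.
type 1: (13 − 10.5)²/10.5 = 6.25/10.5 = 0.5952
type 2: (8 − 10)²/10 = 4/10 = 0.4000
type 3: (9 − 12.5)²/12.5 = 12.25/12.5 = 0.9800
type 4: (20 − 17)²/17 = 9/17 = 0.5294
Sum = 2.505

2.505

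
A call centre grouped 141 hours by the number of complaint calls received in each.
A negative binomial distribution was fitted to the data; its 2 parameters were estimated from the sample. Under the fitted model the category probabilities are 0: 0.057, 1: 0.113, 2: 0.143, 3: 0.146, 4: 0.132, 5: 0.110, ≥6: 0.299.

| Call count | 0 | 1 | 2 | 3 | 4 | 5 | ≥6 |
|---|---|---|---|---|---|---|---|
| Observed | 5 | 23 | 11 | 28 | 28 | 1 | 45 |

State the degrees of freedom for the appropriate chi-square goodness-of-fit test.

There are k = 7 categories and 2 parameters estimated from the data, so df = 7 − 1 − 2 = 4.

4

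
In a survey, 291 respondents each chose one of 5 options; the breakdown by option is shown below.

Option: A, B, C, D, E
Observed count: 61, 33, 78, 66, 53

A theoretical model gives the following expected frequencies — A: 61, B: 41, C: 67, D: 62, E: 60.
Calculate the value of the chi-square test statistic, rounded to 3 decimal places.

4.442

cat         O        E   (O−E)²/E
A          61       61     0.0000
B          33       41     1.5610
C          78       67     1.8060
D          66       62     0.2581
E          53       60     0.8167
Sum = 4.442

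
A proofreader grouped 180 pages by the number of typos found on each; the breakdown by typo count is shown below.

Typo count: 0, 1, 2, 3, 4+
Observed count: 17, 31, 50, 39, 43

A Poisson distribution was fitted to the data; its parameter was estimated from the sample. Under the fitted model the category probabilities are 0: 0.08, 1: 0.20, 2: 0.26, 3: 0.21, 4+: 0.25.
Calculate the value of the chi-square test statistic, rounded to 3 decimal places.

1.510

Expected counts E_i = n·p_i: 180×0.08 = 14.4, 180×0.20 = 36, 180×0.26 = 46.8, 180×0.21 = 37.8, 180×0.25 = 45.
cat         O        E   (O−E)²/E
0          17     14.4     0.4694
1          31       36     0.6944
2          50     46.8     0.2188
3          39     37.8     0.0381
4+         43       45     0.0889
Sum = 1.510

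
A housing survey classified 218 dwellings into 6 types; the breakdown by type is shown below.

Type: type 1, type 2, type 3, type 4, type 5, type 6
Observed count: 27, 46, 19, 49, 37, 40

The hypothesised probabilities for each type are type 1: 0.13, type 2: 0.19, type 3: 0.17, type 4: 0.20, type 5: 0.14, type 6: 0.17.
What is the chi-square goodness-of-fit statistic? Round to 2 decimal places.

11.65

Expected counts E_i = n·p_i: 218×0.13 = 28.34, 218×0.19 = 41.42, 218×0.17 = 37.06, 218×0.20 = 43.6, 218×0.14 = 30.52, 218×0.17 = 37.06.
cat         O        E   (O−E)²/E
type 1     27    28.34      0.063
type 2     46    41.42      0.506
type 3     19    37.06      8.801
type 4     49     43.6      0.669
type 5     37    30.52      1.376
type 6     40    37.06      0.233
Sum = 11.65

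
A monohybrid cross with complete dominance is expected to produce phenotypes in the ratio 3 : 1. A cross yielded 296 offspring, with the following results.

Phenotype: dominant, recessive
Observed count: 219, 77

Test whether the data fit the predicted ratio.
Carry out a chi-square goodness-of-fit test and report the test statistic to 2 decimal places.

Ratio total = 4. Expected counts: 296×3/4 = 222, 296×1/4 = 74.
cat            O        E   (O−E)²/E
dominant     219      222      0.041
recessive     77       74      0.122
Sum = 0.16

0.16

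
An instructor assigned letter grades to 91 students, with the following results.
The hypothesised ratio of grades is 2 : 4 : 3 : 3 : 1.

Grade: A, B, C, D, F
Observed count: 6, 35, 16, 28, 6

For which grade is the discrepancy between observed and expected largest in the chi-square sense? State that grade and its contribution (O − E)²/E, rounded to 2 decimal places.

Ratio total = 13. Expected counts: 91×2/13 = 14, 91×4/13 = 28, 91×3/13 = 21, 91×3/13 = 21, 91×1/13 = 7.
cat         O        E   (O−E)²/E
A           6       14      4.571
B          35       28      1.750
C          16       21      1.190
D          28       21      2.333
F           6        7      0.143
The largest term is for A: 4.57.

A, 4.57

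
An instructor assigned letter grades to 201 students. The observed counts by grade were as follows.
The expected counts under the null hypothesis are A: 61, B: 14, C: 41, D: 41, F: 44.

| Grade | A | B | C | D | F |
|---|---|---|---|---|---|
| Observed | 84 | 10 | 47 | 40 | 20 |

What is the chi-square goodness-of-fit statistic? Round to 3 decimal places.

23.808

A: (84 − 61)²/61 = 529/61 = 8.6721
B: (10 − 14)²/14 = 16/14 = 1.1429
C: (47 − 41)²/41 = 36/41 = 0.8780
D: (40 − 41)²/41 = 1/41 = 0.0244
F: (20 − 44)²/44 = 576/44 = 13.0909
Sum = 23.808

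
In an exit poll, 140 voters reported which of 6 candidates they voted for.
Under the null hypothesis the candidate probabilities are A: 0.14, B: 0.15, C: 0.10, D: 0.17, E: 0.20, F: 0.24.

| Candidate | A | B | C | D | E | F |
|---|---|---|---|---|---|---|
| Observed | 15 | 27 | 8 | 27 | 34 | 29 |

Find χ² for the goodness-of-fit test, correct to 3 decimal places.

Expected counts E_i = n·p_i: 140×0.14 = 19.6, 140×0.15 = 21, 140×0.10 = 14, 140×0.17 = 23.8, 140×0.20 = 28, 140×0.24 = 33.6.
A: (15 − 19.6)²/19.6 = 21.16/19.6 = 1.0796
B: (27 − 21)²/21 = 36/21 = 1.7143
C: (8 − 14)²/14 = 36/14 = 2.5714
D: (27 − 23.8)²/23.8 = 10.24/23.8 = 0.4303
E: (34 − 28)²/28 = 36/28 = 1.2857
F: (29 − 33.6)²/33.6 = 21.16/33.6 = 0.6298
Sum = 7.711

7.711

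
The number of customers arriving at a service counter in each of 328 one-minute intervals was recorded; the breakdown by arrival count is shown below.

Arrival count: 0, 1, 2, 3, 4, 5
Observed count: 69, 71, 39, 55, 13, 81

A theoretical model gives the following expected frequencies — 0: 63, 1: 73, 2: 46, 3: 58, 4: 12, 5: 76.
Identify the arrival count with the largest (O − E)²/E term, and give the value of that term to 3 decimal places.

cat         O        E   (O−E)²/E
0          69       63     0.5714
1          71       73     0.0548
2          39       46     1.0652
3          55       58     0.1552
4          13       12     0.0833
5          81       76     0.3289
The largest term is for 2: 1.065.

2, 1.065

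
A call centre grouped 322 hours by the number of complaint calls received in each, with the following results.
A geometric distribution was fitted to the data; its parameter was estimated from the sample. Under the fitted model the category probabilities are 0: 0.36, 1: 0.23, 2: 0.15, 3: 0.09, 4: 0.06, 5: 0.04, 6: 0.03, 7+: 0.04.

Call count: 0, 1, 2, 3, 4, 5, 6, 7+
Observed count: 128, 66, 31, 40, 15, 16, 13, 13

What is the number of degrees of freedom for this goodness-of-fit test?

There are k = 8 categories and 1 parameter estimated from the data, so df = 8 − 1 − 1 = 6.

6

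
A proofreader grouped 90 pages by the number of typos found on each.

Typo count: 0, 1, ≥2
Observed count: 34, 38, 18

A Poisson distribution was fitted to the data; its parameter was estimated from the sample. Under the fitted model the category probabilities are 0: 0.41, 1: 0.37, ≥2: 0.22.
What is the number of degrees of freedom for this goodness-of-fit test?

1

There are k = 3 categories and 1 parameter estimated from the data, so df = 3 − 1 − 1 = 1.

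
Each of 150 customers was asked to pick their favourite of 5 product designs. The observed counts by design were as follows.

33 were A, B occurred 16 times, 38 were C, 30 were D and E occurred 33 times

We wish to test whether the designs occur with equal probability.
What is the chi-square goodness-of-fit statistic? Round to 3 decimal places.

Expected count for each of the 5 categories: 150/5 = 30.
χ² = (33−30)²/30 + (16−30)²/30 + (38−30)²/30 + (30−30)²/30 + (33−30)²/30
   = 0.3000 + 6.5333 + 2.1333 + 0.0000 + 0.3000
Sum = 9.267

9.267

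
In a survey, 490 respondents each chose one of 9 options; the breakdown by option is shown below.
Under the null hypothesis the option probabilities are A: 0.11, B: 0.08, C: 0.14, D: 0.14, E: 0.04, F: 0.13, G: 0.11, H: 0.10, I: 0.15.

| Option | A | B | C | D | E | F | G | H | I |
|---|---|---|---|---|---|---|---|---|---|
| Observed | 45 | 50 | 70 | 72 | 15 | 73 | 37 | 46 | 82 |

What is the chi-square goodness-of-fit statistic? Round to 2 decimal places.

Expected counts E_i = n·p_i: 490×0.11 = 53.9, 490×0.08 = 39.2, 490×0.14 = 68.6, 490×0.14 = 68.6, 490×0.04 = 19.6, 490×0.13 = 63.7, 490×0.11 = 53.9, 490×0.10 = 49, 490×0.15 = 73.5.
χ² = (45−53.9)²/53.9 + (50−39.2)²/39.2 + (70−68.6)²/68.6 + (72−68.6)²/68.6 + (15−19.6)²/19.6 + (73−63.7)²/63.7 + (37−53.9)²/53.9 + (46−49)²/49 + (82−73.5)²/73.5
   = 1.470 + 2.976 + 0.029 + 0.169 + 1.080 + 1.358 + 5.299 + 0.184 + 0.983
Sum = 13.55

13.55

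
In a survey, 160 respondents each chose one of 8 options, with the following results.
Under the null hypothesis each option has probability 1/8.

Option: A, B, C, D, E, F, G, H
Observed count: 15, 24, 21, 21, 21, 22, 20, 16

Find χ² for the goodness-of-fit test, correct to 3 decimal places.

Expected count for each of the 8 categories: 160/8 = 20.
cat         O        E   (O−E)²/E
A          15       20     1.2500
B          24       20     0.8000
C          21       20     0.0500
D          21       20     0.0500
E          21       20     0.0500
F          22       20     0.2000
G          20       20     0.0000
H          16       20     0.8000
Sum = 3.200

3.200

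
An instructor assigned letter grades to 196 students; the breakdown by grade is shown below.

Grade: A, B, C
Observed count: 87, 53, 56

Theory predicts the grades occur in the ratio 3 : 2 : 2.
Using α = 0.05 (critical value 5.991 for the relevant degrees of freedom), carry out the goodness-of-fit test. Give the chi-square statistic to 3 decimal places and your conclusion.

Ratio total = 7. Expected counts: 196×3/7 = 84, 196×2/7 = 56, 196×2/7 = 56.
cat         O        E   (O−E)²/E
A          87       84     0.1071
B          53       56     0.1607
C          56       56     0.0000
Sum = 0.268
df = 2. Since 0.268 < 5.991, we do not reject H₀.

0.268; do not reject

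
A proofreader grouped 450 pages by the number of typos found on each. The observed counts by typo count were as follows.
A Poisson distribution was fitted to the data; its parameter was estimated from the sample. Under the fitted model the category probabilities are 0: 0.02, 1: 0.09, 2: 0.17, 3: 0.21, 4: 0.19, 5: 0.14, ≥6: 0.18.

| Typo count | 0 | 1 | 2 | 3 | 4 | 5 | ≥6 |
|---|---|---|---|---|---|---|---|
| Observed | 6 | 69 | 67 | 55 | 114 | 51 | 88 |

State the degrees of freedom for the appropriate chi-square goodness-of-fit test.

There are k = 7 categories and 1 parameter estimated from the data, so df = 7 − 1 − 1 = 5.

5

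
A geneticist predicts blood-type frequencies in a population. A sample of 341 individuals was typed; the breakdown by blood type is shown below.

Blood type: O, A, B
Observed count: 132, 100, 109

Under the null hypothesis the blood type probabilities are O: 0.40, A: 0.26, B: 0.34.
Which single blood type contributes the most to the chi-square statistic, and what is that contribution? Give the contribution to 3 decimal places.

A, 1.450

Expected counts E_i = n·p_i: 341×0.40 = 136.4, 341×0.26 = 88.66, 341×0.34 = 115.94.
O: (132 − 136.4)²/136.4 = 19.36/136.4 = 0.1419
A: (100 − 88.66)²/88.66 = 128.5956/88.66 = 1.4504
B: (109 − 115.94)²/115.94 = 48.1636/115.94 = 0.4154
The largest term is for A: 1.450.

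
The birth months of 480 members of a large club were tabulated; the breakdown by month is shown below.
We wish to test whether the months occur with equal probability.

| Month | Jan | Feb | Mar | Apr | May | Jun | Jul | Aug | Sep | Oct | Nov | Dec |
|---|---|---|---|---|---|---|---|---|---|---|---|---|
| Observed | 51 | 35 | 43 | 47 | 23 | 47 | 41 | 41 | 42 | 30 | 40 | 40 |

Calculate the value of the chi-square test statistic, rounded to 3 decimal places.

16.200

Under H₀ each category has probability 1/12, so each expected count is 480/12 = 40.
cat         O        E   (O−E)²/E
Jan        51       40     3.0250
Feb        35       40     0.6250
Mar        43       40     0.2250
Apr        47       40     1.2250
May        23       40     7.2250
Jun        47       40     1.2250
Jul        41       40     0.0250
Aug        41       40     0.0250
Sep        42       40     0.1000
Oct        30       40     2.5000
Nov        40       40     0.0000
Dec        40       40     0.0000
Sum = 16.200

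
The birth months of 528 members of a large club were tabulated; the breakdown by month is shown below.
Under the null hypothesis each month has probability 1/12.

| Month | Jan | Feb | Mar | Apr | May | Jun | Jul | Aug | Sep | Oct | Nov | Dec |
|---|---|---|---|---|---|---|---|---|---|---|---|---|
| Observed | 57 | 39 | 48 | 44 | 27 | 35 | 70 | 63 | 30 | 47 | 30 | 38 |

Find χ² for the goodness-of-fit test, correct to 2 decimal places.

Under H₀ each category has probability 1/12, so each expected count is 528/12 = 44.
Jan: (57 − 44)²/44 = 169/44 = 3.841
Feb: (39 − 44)²/44 = 25/44 = 0.568
Mar: (48 − 44)²/44 = 16/44 = 0.364
Apr: (44 − 44)²/44 = 0/44 = 0.000
May: (27 − 44)²/44 = 289/44 = 6.568
Jun: (35 − 44)²/44 = 81/44 = 1.841
Jul: (70 − 44)²/44 = 676/44 = 15.364
Aug: (63 − 44)²/44 = 361/44 = 8.205
Sep: (30 − 44)²/44 = 196/44 = 4.455
Oct: (47 − 44)²/44 = 9/44 = 0.205
Nov: (30 − 44)²/44 = 196/44 = 4.455
Dec: (38 − 44)²/44 = 36/44 = 0.818
Sum = 46.68

46.68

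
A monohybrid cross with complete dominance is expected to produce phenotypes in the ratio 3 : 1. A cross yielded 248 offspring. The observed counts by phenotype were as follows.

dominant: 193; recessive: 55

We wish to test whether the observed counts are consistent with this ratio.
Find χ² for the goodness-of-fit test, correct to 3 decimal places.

Ratio total = 4. Expected counts: 248×3/4 = 186, 248×1/4 = 62.
dominant: (193 − 186)²/186 = 49/186 = 0.2634
recessive: (55 − 62)²/62 = 49/62 = 0.7903
Sum = 1.054

1.054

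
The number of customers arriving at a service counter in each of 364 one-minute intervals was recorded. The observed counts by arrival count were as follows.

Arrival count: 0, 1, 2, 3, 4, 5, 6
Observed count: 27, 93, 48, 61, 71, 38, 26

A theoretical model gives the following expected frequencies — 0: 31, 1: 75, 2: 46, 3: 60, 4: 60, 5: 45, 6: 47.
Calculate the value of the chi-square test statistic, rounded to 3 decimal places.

0: (27 − 31)²/31 = 16/31 = 0.5161
1: (93 − 75)²/75 = 324/75 = 4.3200
2: (48 − 46)²/46 = 4/46 = 0.0870
3: (61 − 60)²/60 = 1/60 = 0.0167
4: (71 − 60)²/60 = 121/60 = 2.0167
5: (38 − 45)²/45 = 49/45 = 1.0889
6: (26 − 47)²/47 = 441/47 = 9.3830
Sum = 17.428

17.428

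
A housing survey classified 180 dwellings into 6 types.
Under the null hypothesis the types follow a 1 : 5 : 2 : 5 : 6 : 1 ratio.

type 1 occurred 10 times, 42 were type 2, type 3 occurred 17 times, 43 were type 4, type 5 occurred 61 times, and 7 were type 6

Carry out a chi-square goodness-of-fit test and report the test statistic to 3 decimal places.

Ratio total = 20. Expected counts: 180×1/20 = 9, 180×5/20 = 45, 180×2/20 = 18, 180×5/20 = 45, 180×6/20 = 54, 180×1/20 = 9.
χ² = (10−9)²/9 + (42−45)²/45 + (17−18)²/18 + (43−45)²/45 + (61−54)²/54 + (7−9)²/9
   = 0.1111 + 0.2000 + 0.0556 + 0.0889 + 0.9074 + 0.4444
Sum = 1.807

1.807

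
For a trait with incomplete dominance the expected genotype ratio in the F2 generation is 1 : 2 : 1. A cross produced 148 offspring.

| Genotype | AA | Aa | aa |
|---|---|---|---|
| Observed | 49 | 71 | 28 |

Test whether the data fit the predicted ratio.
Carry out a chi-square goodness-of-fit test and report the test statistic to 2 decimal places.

Ratio total = 4. Expected counts: 148×1/4 = 37, 148×2/4 = 74, 148×1/4 = 37.
AA: (49 − 37)²/37 = 144/37 = 3.892
Aa: (71 − 74)²/74 = 9/74 = 0.122
aa: (28 − 37)²/37 = 81/37 = 2.189
Sum = 6.20

6.20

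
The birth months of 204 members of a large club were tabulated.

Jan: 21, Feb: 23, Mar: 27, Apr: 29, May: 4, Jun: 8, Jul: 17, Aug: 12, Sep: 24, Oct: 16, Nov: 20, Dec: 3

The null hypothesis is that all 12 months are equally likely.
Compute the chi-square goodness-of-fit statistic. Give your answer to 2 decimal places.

48.59

Under H₀ each category has probability 1/12, so each expected count is 204/12 = 17.
cat         O        E   (O−E)²/E
Jan        21       17      0.941
Feb        23       17      2.118
Mar        27       17      5.882
Apr        29       17      8.471
May         4       17      9.941
Jun         8       17      4.765
Jul        17       17      0.000
Aug        12       17      1.471
Sep        24       17      2.882
Oct        16       17      0.059
Nov        20       17      0.529
Dec         3       17     11.529
Sum = 48.59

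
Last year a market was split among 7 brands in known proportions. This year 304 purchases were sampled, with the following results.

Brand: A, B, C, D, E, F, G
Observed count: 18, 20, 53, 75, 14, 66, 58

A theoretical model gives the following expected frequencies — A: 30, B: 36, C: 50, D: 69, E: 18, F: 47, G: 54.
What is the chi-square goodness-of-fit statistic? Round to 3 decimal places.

21.479

χ² = (18−30)²/30 + (20−36)²/36 + (53−50)²/50 + (75−69)²/69 + (14−18)²/18 + (66−47)²/47 + (58−54)²/54
   = 4.8000 + 7.1111 + 0.1800 + 0.5217 + 0.8889 + 7.6809 + 0.2963
Sum = 21.479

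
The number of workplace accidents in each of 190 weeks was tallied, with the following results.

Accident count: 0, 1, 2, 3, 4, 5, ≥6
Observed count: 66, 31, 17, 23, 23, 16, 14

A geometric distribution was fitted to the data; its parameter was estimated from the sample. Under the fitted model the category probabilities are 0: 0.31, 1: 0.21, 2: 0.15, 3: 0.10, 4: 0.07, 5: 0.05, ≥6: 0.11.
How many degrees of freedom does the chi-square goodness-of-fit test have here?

There are k = 7 categories and 1 parameter estimated from the data, so df = 7 − 1 − 1 = 5.

5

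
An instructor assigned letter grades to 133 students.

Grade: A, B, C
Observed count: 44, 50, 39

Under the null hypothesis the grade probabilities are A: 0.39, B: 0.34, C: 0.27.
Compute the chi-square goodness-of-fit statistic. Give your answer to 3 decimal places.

1.965

Expected counts E_i = n·p_i: 133×0.39 = 51.87, 133×0.34 = 45.22, 133×0.27 = 35.91.
χ² = (44−51.87)²/51.87 + (50−45.22)²/45.22 + (39−35.91)²/35.91
   = 1.1941 + 0.5053 + 0.2659
Sum = 1.965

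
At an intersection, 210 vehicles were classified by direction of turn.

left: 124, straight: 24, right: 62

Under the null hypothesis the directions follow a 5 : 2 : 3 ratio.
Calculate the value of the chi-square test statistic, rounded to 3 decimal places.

Ratio total = 10. Expected counts: 210×5/10 = 105, 210×2/10 = 42, 210×3/10 = 63.
χ² = (124−105)²/105 + (24−42)²/42 + (62−63)²/63
   = 3.4381 + 7.7143 + 0.0159
Sum = 11.168

11.168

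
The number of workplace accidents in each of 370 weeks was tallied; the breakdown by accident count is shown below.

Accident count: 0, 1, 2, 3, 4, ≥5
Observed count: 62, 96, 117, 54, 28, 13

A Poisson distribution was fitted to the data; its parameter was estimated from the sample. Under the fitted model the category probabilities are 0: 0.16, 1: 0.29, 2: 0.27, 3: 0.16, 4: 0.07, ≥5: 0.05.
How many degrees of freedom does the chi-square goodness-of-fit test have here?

There are k = 6 categories and 1 parameter estimated from the data, so df = 6 − 1 − 1 = 4.

4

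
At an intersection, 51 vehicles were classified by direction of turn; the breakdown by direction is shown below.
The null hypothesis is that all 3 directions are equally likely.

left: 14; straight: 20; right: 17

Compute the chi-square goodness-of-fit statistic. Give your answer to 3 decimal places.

1.059

Under H₀ each category has probability 1/3, so each expected count is 51/3 = 17.
χ² = (14−17)²/17 + (20−17)²/17 + (17−17)²/17
   = 0.5294 + 0.5294 + 0.0000
Sum = 1.059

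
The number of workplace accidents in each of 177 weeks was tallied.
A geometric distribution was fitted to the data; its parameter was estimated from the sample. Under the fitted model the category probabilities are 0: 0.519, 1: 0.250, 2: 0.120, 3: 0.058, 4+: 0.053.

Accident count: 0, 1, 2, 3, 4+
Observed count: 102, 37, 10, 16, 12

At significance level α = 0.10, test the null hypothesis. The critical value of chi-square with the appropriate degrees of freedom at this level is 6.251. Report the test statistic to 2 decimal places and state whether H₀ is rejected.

Expected counts E_i = n·p_i: 177×0.519 = 91.863, 177×0.250 = 44.25, 177×0.120 = 21.24, 177×0.058 = 10.266, 177×0.053 = 9.381.
0: (102 − 91.863)²/91.863 = 102.758769/91.863 = 1.119
1: (37 − 44.25)²/44.25 = 52.5625/44.25 = 1.188
2: (10 − 21.24)²/21.24 = 126.3376/21.24 = 5.948
3: (16 − 10.266)²/10.266 = 32.878756/10.266 = 3.203
4+: (12 − 9.381)²/9.381 = 6.859161/9.381 = 0.731
Sum = 12.19
df = 3. Since 12.19 > 6.251, we reject H₀.

12.19; reject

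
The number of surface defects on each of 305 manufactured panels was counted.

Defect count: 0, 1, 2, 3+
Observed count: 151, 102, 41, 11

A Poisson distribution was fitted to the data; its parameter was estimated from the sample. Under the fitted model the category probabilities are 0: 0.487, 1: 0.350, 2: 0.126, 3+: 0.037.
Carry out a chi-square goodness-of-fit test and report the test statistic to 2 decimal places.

Expected counts E_i = n·p_i: 305×0.487 = 148.535, 305×0.350 = 106.75, 305×0.126 = 38.43, 305×0.037 = 11.285.
cat         O        E   (O−E)²/E
0         151  148.535      0.041
1         102   106.75      0.211
2          41    38.43      0.172
3+         11   11.285      0.007
Sum = 0.43

0.43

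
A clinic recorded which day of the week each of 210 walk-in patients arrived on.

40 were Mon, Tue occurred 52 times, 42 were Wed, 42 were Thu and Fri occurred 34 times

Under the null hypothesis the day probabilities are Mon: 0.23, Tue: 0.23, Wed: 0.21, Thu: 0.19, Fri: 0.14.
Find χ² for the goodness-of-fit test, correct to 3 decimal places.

2.640

Expected counts E_i = n·p_i: 210×0.23 = 48.3, 210×0.23 = 48.3, 210×0.21 = 44.1, 210×0.19 = 39.9, 210×0.14 = 29.4.
cat         O        E   (O−E)²/E
Mon        40     48.3     1.4263
Tue        52     48.3     0.2834
Wed        42     44.1     0.1000
Thu        42     39.9     0.1105
Fri        34     29.4     0.7197
Sum = 2.640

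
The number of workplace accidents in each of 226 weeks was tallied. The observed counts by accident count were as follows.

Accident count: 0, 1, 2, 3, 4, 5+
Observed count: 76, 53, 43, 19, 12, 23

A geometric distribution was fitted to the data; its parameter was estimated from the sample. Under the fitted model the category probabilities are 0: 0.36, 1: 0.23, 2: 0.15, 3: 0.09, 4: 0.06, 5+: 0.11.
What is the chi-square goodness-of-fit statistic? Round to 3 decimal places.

3.223

Expected counts E_i = n·p_i: 226×0.36 = 81.36, 226×0.23 = 51.98, 226×0.15 = 33.9, 226×0.09 = 20.34, 226×0.06 = 13.56, 226×0.11 = 24.86.
cat         O        E   (O−E)²/E
0          76    81.36     0.3531
1          53    51.98     0.0200
2          43     33.9     2.4428
3          19    20.34     0.0883
4          12    13.56     0.1795
5+         23    24.86     0.1392
Sum = 3.223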